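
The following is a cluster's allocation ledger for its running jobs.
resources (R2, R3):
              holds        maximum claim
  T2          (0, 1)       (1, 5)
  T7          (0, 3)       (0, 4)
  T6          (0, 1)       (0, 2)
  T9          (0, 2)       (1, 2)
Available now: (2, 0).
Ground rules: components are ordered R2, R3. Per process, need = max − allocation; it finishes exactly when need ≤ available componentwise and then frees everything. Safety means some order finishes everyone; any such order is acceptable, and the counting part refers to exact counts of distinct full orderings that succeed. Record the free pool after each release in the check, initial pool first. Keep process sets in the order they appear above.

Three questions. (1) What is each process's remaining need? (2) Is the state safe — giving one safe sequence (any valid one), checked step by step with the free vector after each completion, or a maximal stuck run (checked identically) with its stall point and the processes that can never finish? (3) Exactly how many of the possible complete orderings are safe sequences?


(1) Remaining need (order R2, R3):
  T2: (1, 4)
  T7: (0, 1)
  T6: (0, 1)
  T9: (1, 0)
(2) SAFE. One safe sequence: T9, T7, T6, T2.
Key observation: nothing binds to the last unit here — the tightest requested-resource margin is 1, first seen at T9 ((1, 0) against (2, 0)).
Walking it through:
  pool = (2, 0)
  T9: need (1, 0) fits (2, 0); releases (0, 2), pool now (2, 2)
  T7: need (0, 1) fits (2, 2); releases (0, 3), pool now (2, 5)
  T6: need (0, 1) fits (2, 5); releases (0, 1), pool now (2, 6)
  T2: need (1, 4) fits (2, 6); releases (0, 1), pool now (2, 7)
(3) The exact count: 3 of the possible complete orderings are safe sequences.


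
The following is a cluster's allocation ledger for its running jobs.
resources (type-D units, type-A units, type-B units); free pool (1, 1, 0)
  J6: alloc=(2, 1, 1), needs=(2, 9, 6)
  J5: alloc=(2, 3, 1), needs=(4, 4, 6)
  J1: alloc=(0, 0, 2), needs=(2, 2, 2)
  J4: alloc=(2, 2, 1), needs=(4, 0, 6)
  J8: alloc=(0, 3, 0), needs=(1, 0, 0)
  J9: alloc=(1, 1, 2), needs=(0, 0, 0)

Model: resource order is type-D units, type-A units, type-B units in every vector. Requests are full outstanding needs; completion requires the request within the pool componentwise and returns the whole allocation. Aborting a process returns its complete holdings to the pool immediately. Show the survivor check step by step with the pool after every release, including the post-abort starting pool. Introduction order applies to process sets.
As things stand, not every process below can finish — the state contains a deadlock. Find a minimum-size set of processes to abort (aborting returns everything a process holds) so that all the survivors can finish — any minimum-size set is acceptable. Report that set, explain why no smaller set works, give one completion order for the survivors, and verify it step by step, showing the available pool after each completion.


Minimum abort set: J5 and J4.
Key observation: aborting J5 and J4 returns (4, 5, 2), and J6 — hopeless before — runs at step 4 with the returned capacity in the pool.
No one abort is enough; case by case: J6 alone leaves J5 blocked (short on type-B units); J5 alone leaves J6 blocked (short on type-A units and type-B units); J1 alone leaves J6 blocked (short on type-A units and type-B units); J4 alone leaves J6 blocked (short on type-A units and type-B units); J8 alone leaves J6 blocked (short on type-A units and type-B units); J9 alone leaves J6 blocked (short on type-A units and type-B units).
Survivors finish in the order: J1, J8, J9, J6. Check, step by step (pool after the aborts first):
  pool = (5, 6, 2)
  J1: need (2, 2, 2) fits (5, 6, 2); releases (0, 0, 2), pool now (5, 6, 4)
  J8: need (1, 0, 0) fits (5, 6, 4); releases (0, 3, 0), pool now (5, 9, 4)
  J9: need (0, 0, 0) fits (5, 9, 4); releases (1, 1, 2), pool now (6, 10, 6)
  J6: need (2, 9, 6) fits (6, 10, 6); releases (2, 1, 1), pool now (8, 11, 7)


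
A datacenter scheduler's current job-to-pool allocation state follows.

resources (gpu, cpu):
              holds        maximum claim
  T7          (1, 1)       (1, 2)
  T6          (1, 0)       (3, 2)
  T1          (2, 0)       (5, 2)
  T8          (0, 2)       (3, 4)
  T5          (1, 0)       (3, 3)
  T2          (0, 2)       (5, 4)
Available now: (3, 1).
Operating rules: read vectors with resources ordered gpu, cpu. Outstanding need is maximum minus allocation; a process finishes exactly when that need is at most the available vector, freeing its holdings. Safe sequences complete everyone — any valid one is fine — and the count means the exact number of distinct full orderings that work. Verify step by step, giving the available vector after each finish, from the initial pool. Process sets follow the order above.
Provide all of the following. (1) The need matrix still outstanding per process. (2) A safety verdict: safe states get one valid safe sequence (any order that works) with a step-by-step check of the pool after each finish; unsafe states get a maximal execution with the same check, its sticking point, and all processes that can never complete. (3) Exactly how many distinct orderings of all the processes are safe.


(1) Remaining need (order gpu, cpu):
  T7: (0, 1)
  T6: (2, 2)
  T1: (3, 2)
  T8: (3, 2)
  T5: (2, 3)
  T2: (5, 2)
(2) SAFE. One safe sequence: T7, T6, T1, T8, T2, T5.
Key observation: reading the order forward, T7 is the first process whose need (0, 1) meets the free pool (3, 1) exactly on a resource it requests.
Walking it through:
  pool = (3, 1)
  run T7 (needs (0, 1), free (3, 1)); after release of (1, 1) the pool is (4, 2)
  run T6 (needs (2, 2), free (4, 2)); after release of (1, 0) the pool is (5, 2)
  run T1 (needs (3, 2), free (5, 2)); after release of (2, 0) the pool is (7, 2)
  run T8 (needs (3, 2), free (7, 2)); after release of (0, 2) the pool is (7, 4)
  run T2 (needs (5, 2), free (7, 4)); after release of (0, 2) the pool is (7, 6)
  run T5 (needs (2, 3), free (7, 6)); after release of (1, 0) the pool is (8, 6)
(3) Exactly 50 of the possible complete orderings are safe sequences.


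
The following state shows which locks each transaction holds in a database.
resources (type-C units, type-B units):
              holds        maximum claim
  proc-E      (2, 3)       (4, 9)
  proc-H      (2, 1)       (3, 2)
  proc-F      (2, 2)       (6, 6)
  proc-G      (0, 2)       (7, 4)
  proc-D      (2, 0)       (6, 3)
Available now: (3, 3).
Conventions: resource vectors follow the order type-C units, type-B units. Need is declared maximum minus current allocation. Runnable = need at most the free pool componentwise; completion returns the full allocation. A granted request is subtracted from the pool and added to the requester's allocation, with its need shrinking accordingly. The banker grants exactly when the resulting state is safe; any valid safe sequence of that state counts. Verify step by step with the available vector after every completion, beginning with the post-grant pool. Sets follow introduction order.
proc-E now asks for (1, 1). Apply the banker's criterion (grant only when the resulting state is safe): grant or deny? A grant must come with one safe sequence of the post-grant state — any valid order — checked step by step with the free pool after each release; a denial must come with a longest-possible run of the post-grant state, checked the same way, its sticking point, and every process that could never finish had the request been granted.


DENY — the pretend-granted state is unsafe.
Key observation: after proc-H, proc-D the pool peaks at (6, 3), and each blocked process is short somewhere: proc-E on type-B units; proc-F on type-B units; proc-G on type-C units.
On the post-grant state, proc-H, proc-D is a maximal run — nothing extends it. Verifying each step:
  pool = (2, 2)
  run proc-H (needs (1, 1), free (2, 2)); after release of (2, 1) the pool is (4, 3)
  run proc-D (needs (4, 3), free (4, 3)); after release of (2, 0) the pool is (6, 3)
  proc-E cannot run: need (1, 5) vs free (6, 3) (insufficient type-B units)
  proc-F cannot run: need (4, 4) vs free (6, 3) (insufficient type-B units)
  proc-G cannot run: need (7, 2) vs free (6, 3) (insufficient type-C units)
Had the request been granted, proc-E, proc-F and proc-G could never finish.


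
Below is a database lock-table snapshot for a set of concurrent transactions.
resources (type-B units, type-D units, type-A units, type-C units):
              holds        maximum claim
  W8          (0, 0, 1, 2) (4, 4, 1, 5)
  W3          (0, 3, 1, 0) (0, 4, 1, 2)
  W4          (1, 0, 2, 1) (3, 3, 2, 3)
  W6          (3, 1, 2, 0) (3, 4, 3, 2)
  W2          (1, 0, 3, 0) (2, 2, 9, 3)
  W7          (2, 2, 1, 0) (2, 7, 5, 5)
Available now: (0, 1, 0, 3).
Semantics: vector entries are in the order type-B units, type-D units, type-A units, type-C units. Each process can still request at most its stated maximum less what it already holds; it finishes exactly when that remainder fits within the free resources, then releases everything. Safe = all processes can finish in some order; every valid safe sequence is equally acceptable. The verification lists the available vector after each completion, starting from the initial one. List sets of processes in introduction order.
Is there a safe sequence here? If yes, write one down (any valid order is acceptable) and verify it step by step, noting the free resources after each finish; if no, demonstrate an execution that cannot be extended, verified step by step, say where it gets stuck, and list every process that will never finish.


The state is SAFE; one workable sequence: W3, W6, W4, W8, W2, W7.
Key observation: the order's first zero-slack moment is W3 ((0, 1, 0, 2) needed, (0, 1, 0, 3) free — a requested resource with nothing to spare).
Walking it through:
  pool = (0, 1, 0, 3)
  W3: need (0, 1, 0, 2) fits (0, 1, 0, 3); releases (0, 3, 1, 0), pool now (0, 4, 1, 3)
  W6: need (0, 3, 1, 2) fits (0, 4, 1, 3); releases (3, 1, 2, 0), pool now (3, 5, 3, 3)
  W4: need (2, 3, 0, 2) fits (3, 5, 3, 3); releases (1, 0, 2, 1), pool now (4, 5, 5, 4)
  W8: need (4, 4, 0, 3) fits (4, 5, 5, 4); releases (0, 0, 1, 2), pool now (4, 5, 6, 6)
  W2: need (1, 2, 6, 3) fits (4, 5, 6, 6); releases (1, 0, 3, 0), pool now (5, 5, 9, 6)
  W7: need (0, 5, 4, 5) fits (5, 5, 9, 6); releases (2, 2, 1, 0), pool now (7, 7, 10, 6)


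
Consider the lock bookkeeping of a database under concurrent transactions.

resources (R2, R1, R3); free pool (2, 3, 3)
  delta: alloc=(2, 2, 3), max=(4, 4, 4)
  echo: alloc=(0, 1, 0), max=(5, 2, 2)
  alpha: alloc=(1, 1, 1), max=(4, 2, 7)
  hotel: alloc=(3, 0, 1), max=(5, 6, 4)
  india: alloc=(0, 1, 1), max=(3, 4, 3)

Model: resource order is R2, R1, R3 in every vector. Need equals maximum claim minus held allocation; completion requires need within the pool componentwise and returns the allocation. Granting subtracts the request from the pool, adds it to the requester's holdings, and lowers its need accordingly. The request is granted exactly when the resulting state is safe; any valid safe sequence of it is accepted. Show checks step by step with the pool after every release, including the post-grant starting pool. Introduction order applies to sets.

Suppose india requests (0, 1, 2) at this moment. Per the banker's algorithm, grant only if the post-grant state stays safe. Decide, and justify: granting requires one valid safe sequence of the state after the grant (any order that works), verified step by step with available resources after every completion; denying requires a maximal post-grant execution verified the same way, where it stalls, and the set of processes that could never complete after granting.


GRANT: granting preserves safety; a valid post-grant sequence is delta, india, hotel, echo, alpha.
Key observation: (2, 2, 1) free after granting still covers delta first, and each release covers the next.
Step-by-step check of the post-grant state:
  pool = (2, 2, 1)
  delta needs (2, 2, 1) <= (2, 2, 1) -> finishes; pool += (2, 2, 3) = (4, 4, 4)
  india needs (3, 2, 0) <= (4, 4, 4) -> finishes; pool += (0, 2, 3) = (4, 6, 7)
  hotel needs (2, 6, 3) <= (4, 6, 7) -> finishes; pool += (3, 0, 1) = (7, 6, 8)
  echo needs (5, 1, 2) <= (7, 6, 8) -> finishes; pool += (0, 1, 0) = (7, 7, 8)
  alpha needs (3, 1, 6) <= (7, 7, 8) -> finishes; pool += (1, 1, 1) = (8, 8, 9)


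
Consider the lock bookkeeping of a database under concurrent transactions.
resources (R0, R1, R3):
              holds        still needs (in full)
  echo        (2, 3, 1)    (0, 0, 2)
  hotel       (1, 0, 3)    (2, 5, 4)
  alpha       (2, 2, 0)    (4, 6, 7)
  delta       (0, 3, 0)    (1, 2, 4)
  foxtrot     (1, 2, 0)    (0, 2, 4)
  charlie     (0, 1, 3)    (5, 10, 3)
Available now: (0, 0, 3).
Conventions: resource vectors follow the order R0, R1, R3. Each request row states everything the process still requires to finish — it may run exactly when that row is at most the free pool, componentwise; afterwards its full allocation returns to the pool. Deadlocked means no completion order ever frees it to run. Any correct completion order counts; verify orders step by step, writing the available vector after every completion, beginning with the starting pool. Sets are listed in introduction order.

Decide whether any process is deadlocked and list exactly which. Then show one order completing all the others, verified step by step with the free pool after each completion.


The deadlocked set is empty.
Key observation: the pool covers echo at once, and every later process fits after earlier releases.
One completion order for the rest: echo, foxtrot, delta, hotel, alpha, charlie. Walking it through:
  pool = (0, 0, 3)
  echo: need (0, 0, 2) fits (0, 0, 3); releases (2, 3, 1), pool now (2, 3, 4)
  foxtrot: need (0, 2, 4) fits (2, 3, 4); releases (1, 2, 0), pool now (3, 5, 4)
  delta: need (1, 2, 4) fits (3, 5, 4); releases (0, 3, 0), pool now (3, 8, 4)
  hotel: need (2, 5, 4) fits (3, 8, 4); releases (1, 0, 3), pool now (4, 8, 7)
  alpha: need (4, 6, 7) fits (4, 8, 7); releases (2, 2, 0), pool now (6, 10, 7)
  charlie: need (5, 10, 3) fits (6, 10, 7); releases (0, 1, 3), pool now (6, 11, 10)


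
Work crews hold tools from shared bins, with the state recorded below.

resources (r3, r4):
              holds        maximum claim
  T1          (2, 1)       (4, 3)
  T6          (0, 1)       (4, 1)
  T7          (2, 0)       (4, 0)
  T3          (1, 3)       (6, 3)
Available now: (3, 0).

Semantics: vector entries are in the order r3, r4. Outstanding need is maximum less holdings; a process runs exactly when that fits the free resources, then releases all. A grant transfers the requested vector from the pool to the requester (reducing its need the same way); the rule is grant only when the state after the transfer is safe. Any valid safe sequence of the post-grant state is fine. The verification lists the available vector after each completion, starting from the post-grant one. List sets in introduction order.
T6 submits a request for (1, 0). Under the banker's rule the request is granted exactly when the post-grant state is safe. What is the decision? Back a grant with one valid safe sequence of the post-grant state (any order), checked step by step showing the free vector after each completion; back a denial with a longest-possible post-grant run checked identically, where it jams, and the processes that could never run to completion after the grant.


GRANT: granting preserves safety; a valid post-grant sequence is T7, T6, T3, T1.
Key observation: granting shrinks the pool to (2, 0), yet T7 still fits and the chain goes through.
Verifying the post-grant state step by step:
  pool = (2, 0)
  T7 needs (2, 0) <= (2, 0) -> finishes; pool += (2, 0) = (4, 0)
  T6 needs (3, 0) <= (4, 0) -> finishes; pool += (1, 1) = (5, 1)
  T3 needs (5, 0) <= (5, 1) -> finishes; pool += (1, 3) = (6, 4)
  T1 needs (2, 2) <= (6, 4) -> finishes; pool += (2, 1) = (8, 5)


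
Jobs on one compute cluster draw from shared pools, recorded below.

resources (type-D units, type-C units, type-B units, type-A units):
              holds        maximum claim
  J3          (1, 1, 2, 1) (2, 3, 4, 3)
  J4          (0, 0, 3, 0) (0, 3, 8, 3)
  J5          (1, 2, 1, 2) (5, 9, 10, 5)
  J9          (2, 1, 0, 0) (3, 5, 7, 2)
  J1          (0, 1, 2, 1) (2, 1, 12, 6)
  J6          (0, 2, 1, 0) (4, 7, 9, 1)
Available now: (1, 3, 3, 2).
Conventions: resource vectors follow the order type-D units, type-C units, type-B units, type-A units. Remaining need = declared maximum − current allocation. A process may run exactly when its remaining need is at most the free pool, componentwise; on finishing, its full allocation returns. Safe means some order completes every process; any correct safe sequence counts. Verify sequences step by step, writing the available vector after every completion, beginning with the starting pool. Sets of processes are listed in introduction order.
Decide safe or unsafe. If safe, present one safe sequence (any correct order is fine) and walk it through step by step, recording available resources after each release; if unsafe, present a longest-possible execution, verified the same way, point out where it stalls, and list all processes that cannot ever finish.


SAFE. One safe sequence: J3, J4, J9, J6, J5, J1.
Key observation: the order's first zero-slack moment is J3 ((1, 2, 2, 2) needed, (1, 3, 3, 2) free — a requested resource with nothing to spare).
Check, step by step:
  pool = (1, 3, 3, 2)
  run J3 (needs (1, 2, 2, 2), free (1, 3, 3, 2)); after release of (1, 1, 2, 1) the pool is (2, 4, 5, 3)
  run J4 (needs (0, 3, 5, 3), free (2, 4, 5, 3)); after release of (0, 0, 3, 0) the pool is (2, 4, 8, 3)
  run J9 (needs (1, 4, 7, 2), free (2, 4, 8, 3)); after release of (2, 1, 0, 0) the pool is (4, 5, 8, 3)
  run J6 (needs (4, 5, 8, 1), free (4, 5, 8, 3)); after release of (0, 2, 1, 0) the pool is (4, 7, 9, 3)
  run J5 (needs (4, 7, 9, 3), free (4, 7, 9, 3)); after release of (1, 2, 1, 2) the pool is (5, 9, 10, 5)
  run J1 (needs (2, 0, 10, 5), free (5, 9, 10, 5)); after release of (0, 1, 2, 1) the pool is (5, 10, 12, 6)


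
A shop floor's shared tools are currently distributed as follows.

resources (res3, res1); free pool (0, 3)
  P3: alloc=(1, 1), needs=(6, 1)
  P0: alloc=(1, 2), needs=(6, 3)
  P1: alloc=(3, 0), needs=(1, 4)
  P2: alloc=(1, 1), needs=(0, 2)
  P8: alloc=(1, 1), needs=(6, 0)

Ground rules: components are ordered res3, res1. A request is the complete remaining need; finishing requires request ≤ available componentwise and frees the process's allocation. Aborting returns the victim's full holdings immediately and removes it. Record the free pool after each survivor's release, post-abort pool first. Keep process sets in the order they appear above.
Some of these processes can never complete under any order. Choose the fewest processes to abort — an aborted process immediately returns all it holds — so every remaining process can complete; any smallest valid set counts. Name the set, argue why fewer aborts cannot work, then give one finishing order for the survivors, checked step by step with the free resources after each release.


The answer: abort P3 and P8.
Key observation: P0 was stuck for good until P3 and P8 gave back (2, 2); in the order shown it finishes at step 3.
No one abort is enough; case by case: P3 alone leaves P0 blocked (short on res3); P0 alone leaves P3 blocked (short on res3); P1 alone leaves P3 blocked (short on res3); P2 alone leaves P3 blocked (short on res3); P8 alone leaves P3 blocked (short on res3).
One survivor order: P1, P2, P0. Walking it through (post-abort pool first):
  pool = (2, 5)
  run P1 (needs (1, 4), free (2, 5)); after release of (3, 0) the pool is (5, 5)
  run P2 (needs (0, 2), free (5, 5)); after release of (1, 1) the pool is (6, 6)
  run P0 (needs (6, 3), free (6, 6)); after release of (1, 2) the pool is (7, 8)


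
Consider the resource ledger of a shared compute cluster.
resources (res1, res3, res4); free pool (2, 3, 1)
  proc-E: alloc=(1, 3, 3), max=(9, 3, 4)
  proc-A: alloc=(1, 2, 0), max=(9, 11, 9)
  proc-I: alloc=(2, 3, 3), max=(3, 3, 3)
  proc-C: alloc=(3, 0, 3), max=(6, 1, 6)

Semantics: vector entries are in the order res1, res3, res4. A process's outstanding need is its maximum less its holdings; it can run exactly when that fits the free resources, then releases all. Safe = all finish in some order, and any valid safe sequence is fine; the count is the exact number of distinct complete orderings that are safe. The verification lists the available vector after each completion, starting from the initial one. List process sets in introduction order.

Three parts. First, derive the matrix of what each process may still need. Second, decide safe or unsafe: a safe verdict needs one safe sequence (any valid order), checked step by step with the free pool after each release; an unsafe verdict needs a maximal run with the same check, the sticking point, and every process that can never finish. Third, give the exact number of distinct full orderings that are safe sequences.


(1) Outstanding need per process (order res1, res3, res4):
  proc-E: (8, 0, 1)
  proc-A: (8, 9, 9)
  proc-I: (1, 0, 0)
  proc-C: (3, 1, 3)
(2) UNSAFE.
Key observation: the wall is res1: completing proc-I, proc-C brings the pool only to (7, 6, 7), and all the rest need more.
A maximal execution: proc-I, proc-C — then nothing else fits. Check, step by step:
  pool = (2, 3, 1)
  proc-I: need (1, 0, 0) fits (2, 3, 1); releases (2, 3, 3), pool now (4, 6, 4)
  proc-C: need (3, 1, 3) fits (4, 6, 4); releases (3, 0, 3), pool now (7, 6, 7)
  proc-E cannot run: need (8, 0, 1) vs free (7, 6, 7) (insufficient res1)
  proc-A cannot run: need (8, 9, 9) vs free (7, 6, 7) (insufficient res1, res3 and res4)
Never able to finish: proc-E and proc-A.
(3) Exactly 0 of the possible complete orderings are safe sequences.


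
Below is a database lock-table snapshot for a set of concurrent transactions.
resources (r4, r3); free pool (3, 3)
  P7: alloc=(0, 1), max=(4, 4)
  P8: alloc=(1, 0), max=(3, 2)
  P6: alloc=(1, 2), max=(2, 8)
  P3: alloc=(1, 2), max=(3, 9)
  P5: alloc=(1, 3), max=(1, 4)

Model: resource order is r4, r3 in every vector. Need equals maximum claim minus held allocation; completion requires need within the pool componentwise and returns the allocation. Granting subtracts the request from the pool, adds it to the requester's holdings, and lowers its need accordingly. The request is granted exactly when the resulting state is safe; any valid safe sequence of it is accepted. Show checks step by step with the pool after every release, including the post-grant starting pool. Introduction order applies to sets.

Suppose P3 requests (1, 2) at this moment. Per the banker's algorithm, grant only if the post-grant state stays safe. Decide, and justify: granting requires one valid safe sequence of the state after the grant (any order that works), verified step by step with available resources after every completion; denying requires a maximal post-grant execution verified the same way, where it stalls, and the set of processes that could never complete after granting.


GRANT. The post-grant state is safe; one safe sequence: P5, P8, P7, P3, P6.
Key observation: granting shrinks the pool to (2, 1), yet P5 still fits and the chain goes through.
Step-by-step check of the post-grant state:
  pool = (2, 1)
  run P5 (needs (0, 1), free (2, 1)); after release of (1, 3) the pool is (3, 4)
  run P8 (needs (2, 2), free (3, 4)); after release of (1, 0) the pool is (4, 4)
  run P7 (needs (4, 3), free (4, 4)); after release of (0, 1) the pool is (4, 5)
  run P3 (needs (1, 5), free (4, 5)); after release of (2, 4) the pool is (6, 9)
  run P6 (needs (1, 6), free (6, 9)); after release of (1, 2) the pool is (7, 11)


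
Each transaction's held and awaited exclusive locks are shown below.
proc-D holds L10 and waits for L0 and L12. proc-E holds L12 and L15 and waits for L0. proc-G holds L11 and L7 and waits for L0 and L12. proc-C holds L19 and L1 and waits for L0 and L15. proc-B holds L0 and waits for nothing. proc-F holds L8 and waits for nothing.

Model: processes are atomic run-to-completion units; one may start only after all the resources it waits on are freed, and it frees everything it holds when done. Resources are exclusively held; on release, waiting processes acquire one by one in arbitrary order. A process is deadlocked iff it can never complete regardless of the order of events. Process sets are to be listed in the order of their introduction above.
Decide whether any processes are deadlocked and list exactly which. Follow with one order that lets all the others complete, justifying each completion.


Nothing here is deadlocked.
Key observation: the waits form no ring: some process can always run, and its releases unblock the others one by one.
One completion order for the rest: proc-B, proc-E, proc-F, proc-C, proc-G, proc-D.
Verifying each step:
  run proc-B (it waits on nothing); releases L0
  proc-E waits on L0 — all released -> runs and releases L12 and L15
  run proc-F (it waits on nothing); releases L8
  proc-C waits on L0 and L15 — all released -> runs and releases L19 and L1
  proc-G waits on L0 and L12 — all released -> runs and releases L11 and L7
  proc-D waits on L0 and L12 — all released -> runs and releases L10


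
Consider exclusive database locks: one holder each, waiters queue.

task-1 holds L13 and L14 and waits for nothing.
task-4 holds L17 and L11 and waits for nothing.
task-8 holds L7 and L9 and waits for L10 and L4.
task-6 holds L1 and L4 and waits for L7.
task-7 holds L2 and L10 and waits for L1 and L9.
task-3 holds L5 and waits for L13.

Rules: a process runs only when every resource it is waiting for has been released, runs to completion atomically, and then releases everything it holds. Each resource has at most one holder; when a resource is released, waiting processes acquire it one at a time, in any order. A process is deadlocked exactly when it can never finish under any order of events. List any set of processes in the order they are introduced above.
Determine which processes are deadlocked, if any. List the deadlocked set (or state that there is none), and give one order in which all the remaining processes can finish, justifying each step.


The deadlocked set is task-8, task-6 and task-7.
Key observation: along task-8 -> task-6 -> task-8, each member waits on what the next one holds — a deadlock; task-7 is caught in further circular waits.
A valid finishing order for the others: task-1, task-4, task-3.
Check, step by step:
  task-1 waits on nothing -> runs at once and releases L13 and L14
  task-4 waits on nothing -> runs at once and releases L17 and L11
  task-3: everything it awaited (L13) is free; runs, freeing L5


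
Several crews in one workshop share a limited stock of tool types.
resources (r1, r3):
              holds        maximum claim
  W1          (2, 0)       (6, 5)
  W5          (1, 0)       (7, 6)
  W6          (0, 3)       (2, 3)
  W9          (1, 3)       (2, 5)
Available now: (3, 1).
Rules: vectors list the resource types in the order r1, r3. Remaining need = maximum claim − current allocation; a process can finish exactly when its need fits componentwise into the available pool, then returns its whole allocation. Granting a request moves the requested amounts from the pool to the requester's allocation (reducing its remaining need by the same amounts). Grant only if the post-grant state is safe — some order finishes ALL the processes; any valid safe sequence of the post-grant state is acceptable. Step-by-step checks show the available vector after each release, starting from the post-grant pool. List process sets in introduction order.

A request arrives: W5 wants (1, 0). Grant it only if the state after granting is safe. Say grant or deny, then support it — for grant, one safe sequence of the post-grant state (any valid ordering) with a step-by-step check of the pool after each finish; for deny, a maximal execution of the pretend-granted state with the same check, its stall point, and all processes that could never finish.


DENY. Granting would leave the state unsafe.
Key observation: the wall is r1: completing W6, W9 brings the pool only to (3, 7), and all the rest need more.
Pretend the grant happened; the run W6, W9 goes as far as possible. Step-by-step check:
  pool = (2, 1)
  W6: need (2, 0) fits (2, 1); releases (0, 3), pool now (2, 4)
  W9: need (1, 2) fits (2, 4); releases (1, 3), pool now (3, 7)
  blocked: W1 wants (4, 5), pool (3, 7) — not enough r1
  blocked: W5 wants (5, 6), pool (3, 7) — not enough r1
Processes that could never finish after the grant: W1 and W5.


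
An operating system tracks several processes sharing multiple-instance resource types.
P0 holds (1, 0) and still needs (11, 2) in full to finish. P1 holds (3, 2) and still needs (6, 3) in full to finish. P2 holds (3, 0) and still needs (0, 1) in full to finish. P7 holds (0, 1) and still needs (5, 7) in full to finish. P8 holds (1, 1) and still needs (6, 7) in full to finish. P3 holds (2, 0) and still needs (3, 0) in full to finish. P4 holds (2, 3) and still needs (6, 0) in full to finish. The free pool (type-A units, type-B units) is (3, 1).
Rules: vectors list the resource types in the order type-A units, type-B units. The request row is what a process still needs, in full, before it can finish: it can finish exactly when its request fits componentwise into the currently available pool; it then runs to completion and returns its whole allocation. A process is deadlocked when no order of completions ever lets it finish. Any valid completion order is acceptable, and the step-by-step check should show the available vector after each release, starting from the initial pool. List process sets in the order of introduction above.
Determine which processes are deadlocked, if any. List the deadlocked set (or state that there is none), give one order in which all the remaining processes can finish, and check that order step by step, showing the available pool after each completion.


Deadlocked set: P7 and P8.
Key observation: P2, P3, P4, P1, P0 can finish, but then (14, 6) is all there is, and the blocked group's type-B units demands exceed it.
The rest can finish in the order P2, P3, P4, P1, P0. Walking it through:
  pool = (3, 1)
  run P2 (needs (0, 1), free (3, 1)); after release of (3, 0) the pool is (6, 1)
  run P3 (needs (3, 0), free (6, 1)); after release of (2, 0) the pool is (8, 1)
  run P4 (needs (6, 0), free (8, 1)); after release of (2, 3) the pool is (10, 4)
  run P1 (needs (6, 3), free (10, 4)); after release of (3, 2) the pool is (13, 6)
  run P0 (needs (11, 2), free (13, 6)); after release of (1, 0) the pool is (14, 6)
The stuck group stays short no matter what:
  P7 cannot run: need (5, 7) vs free (14, 6) (insufficient type-B units)
  P8 cannot run: need (6, 7) vs free (14, 6) (insufficient type-B units)


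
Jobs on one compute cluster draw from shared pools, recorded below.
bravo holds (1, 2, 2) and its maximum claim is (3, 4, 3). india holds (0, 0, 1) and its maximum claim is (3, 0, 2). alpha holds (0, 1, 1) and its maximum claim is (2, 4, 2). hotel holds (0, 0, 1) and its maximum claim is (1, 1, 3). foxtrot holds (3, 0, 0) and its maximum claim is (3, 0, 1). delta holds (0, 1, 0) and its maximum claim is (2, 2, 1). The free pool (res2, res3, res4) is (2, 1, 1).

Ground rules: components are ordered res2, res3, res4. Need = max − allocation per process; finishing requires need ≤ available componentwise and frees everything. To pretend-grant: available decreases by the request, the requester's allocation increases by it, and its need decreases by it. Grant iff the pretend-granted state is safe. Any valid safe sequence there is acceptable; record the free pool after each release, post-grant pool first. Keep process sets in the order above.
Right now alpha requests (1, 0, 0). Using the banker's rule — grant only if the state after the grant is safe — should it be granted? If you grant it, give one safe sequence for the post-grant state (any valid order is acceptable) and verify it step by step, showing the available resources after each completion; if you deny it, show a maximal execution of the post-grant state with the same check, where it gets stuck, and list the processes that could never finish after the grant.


GRANT. The post-grant state is safe; one safe sequence: foxtrot, delta, bravo, alpha, hotel, india.
Key observation: the transfer keeps a workable pool ((1, 1, 1)); foxtrot starts the safe sequence.
Verifying the post-grant state step by step:
  pool = (1, 1, 1)
  foxtrot needs (0, 0, 1) <= (1, 1, 1) -> finishes; pool += (3, 0, 0) = (4, 1, 1)
  delta needs (2, 1, 1) <= (4, 1, 1) -> finishes; pool += (0, 1, 0) = (4, 2, 1)
  bravo needs (2, 2, 1) <= (4, 2, 1) -> finishes; pool += (1, 2, 2) = (5, 4, 3)
  alpha needs (1, 3, 1) <= (5, 4, 3) -> finishes; pool += (1, 1, 1) = (6, 5, 4)
  hotel needs (1, 1, 2) <= (6, 5, 4) -> finishes; pool += (0, 0, 1) = (6, 5, 5)
  india needs (3, 0, 1) <= (6, 5, 5) -> finishes; pool += (0, 0, 1) = (6, 5, 6)


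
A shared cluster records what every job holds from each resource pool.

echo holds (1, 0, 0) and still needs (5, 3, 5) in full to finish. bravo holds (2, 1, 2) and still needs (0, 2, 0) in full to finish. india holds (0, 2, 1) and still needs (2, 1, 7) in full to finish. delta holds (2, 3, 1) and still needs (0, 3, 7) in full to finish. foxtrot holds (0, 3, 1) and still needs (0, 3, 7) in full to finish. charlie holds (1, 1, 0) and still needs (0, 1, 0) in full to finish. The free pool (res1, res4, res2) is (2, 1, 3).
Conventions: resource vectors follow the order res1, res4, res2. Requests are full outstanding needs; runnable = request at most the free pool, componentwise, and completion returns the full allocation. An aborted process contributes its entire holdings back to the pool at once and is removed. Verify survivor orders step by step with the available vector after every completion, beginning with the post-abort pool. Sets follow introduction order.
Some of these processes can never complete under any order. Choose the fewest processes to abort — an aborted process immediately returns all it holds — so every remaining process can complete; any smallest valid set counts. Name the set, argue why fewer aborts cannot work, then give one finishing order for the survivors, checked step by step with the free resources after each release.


The answer: abort delta and foxtrot.
Key observation: the deadlocked india becomes finishable only because delta and foxtrot released (2, 6, 2); it completes at step 4 below.
Minimality, checking each single-abort alternative: echo alone leaves india blocked (short on res2); bravo alone leaves india blocked (short on res2); india alone leaves delta blocked (short on res2); delta alone leaves india blocked (short on res2); foxtrot alone leaves india blocked (short on res2); charlie alone leaves india blocked (short on res2).
One survivor order: charlie, echo, bravo, india. Walking it through (post-abort pool first):
  pool = (4, 7, 5)
  charlie needs (0, 1, 0) <= (4, 7, 5) -> finishes; pool += (1, 1, 0) = (5, 8, 5)
  echo needs (5, 3, 5) <= (5, 8, 5) -> finishes; pool += (1, 0, 0) = (6, 8, 5)
  bravo needs (0, 2, 0) <= (6, 8, 5) -> finishes; pool += (2, 1, 2) = (8, 9, 7)
  india needs (2, 1, 7) <= (8, 9, 7) -> finishes; pool += (0, 2, 1) = (8, 11, 8)


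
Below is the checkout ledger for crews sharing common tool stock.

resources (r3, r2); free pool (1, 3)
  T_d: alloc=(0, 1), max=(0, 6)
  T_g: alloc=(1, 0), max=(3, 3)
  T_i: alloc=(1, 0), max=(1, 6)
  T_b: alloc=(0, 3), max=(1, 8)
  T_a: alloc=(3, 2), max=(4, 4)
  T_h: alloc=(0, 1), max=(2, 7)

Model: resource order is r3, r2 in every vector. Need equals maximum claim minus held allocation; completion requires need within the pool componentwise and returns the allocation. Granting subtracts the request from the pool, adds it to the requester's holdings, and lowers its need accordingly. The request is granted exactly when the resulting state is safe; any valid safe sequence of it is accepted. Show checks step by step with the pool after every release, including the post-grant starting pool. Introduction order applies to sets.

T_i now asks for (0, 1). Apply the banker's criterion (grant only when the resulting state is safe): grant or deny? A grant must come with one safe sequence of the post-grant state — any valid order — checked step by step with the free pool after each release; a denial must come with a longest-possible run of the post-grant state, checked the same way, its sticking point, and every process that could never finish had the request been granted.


DENY. Granting would leave the state unsafe.
Key observation: the wall is r2: completing T_a, T_g brings the pool only to (5, 4), and all the rest need more.
Pretend the grant happened; the run T_a, T_g goes as far as possible. Step-by-step check:
  pool = (1, 2)
  T_a: need (1, 2) fits (1, 2); releases (3, 2), pool now (4, 4)
  T_g: need (2, 3) fits (4, 4); releases (1, 0), pool now (5, 4)
  T_d cannot run: need (0, 5) vs free (5, 4) (insufficient r2)
  T_i cannot run: need (0, 5) vs free (5, 4) (insufficient r2)
  T_b cannot run: need (1, 5) vs free (5, 4) (insufficient r2)
  T_h cannot run: need (2, 6) vs free (5, 4) (insufficient r2)
Processes that could never finish after the grant: T_d, T_i, T_b and T_h.


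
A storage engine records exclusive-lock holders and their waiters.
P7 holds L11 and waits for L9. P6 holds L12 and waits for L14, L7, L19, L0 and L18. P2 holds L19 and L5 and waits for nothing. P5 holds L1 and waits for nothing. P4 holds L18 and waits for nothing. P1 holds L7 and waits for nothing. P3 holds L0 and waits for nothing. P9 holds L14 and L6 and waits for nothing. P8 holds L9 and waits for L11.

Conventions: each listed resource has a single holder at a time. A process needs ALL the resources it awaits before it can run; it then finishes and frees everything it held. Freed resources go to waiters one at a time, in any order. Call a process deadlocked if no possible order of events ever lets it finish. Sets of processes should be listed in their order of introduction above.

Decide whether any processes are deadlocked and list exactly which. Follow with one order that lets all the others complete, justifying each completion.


Deadlocked set: P7 and P8.
Key observation: nobody on the ring P7 -> P8 -> P7 can start until another member finishes, which never happens; no other process is dragged down with it.
A valid finishing order for the others: P2, P5, P1, P3, P9, P4, P6.
Check, step by step:
  P2 waits on nothing -> runs at once and releases L19 and L5
  P5 waits on nothing -> runs at once and releases L1
  P1 waits on nothing -> runs at once and releases L7
  P3 waits on nothing -> runs at once and releases L0
  P9 waits on nothing -> runs at once and releases L14 and L6
  P4 waits on nothing -> runs at once and releases L18
  P6 waits on L14, L7, L19, L0 and L18 — all released -> runs and releases L12


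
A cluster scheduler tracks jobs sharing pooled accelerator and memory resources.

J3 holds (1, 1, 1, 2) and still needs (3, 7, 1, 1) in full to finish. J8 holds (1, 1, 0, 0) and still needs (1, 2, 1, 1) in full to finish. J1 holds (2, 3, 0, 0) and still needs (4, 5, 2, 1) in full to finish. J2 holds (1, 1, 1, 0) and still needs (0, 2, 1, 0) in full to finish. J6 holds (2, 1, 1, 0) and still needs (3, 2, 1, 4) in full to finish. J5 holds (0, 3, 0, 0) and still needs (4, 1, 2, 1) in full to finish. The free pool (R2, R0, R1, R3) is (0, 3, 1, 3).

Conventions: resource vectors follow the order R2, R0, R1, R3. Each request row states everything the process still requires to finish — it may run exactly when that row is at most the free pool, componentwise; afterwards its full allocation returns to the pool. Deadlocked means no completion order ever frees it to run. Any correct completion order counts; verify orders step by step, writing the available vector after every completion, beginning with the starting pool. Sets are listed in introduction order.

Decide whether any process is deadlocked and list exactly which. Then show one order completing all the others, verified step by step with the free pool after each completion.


The deadlocked set is J3, J1, J6 and J5.
Key observation: after J2, J8 complete, (2, 5, 2, 3) is the best the pool ever gets, yet each leftover process wants more R2.
A valid finishing order for the others: J2, J8. Step-by-step check:
  pool = (0, 3, 1, 3)
  J2: need (0, 2, 1, 0) fits (0, 3, 1, 3); releases (1, 1, 1, 0), pool now (1, 4, 2, 3)
  J8: need (1, 2, 1, 1) fits (1, 4, 2, 3); releases (1, 1, 0, 0), pool now (2, 5, 2, 3)
The blocked processes can never fit:
  J3 cannot run: need (3, 7, 1, 1) vs free (2, 5, 2, 3) (insufficient R2 and R0)
  J1 cannot run: need (4, 5, 2, 1) vs free (2, 5, 2, 3) (insufficient R2)
  J6 cannot run: need (3, 2, 1, 4) vs free (2, 5, 2, 3) (insufficient R2 and R3)
  J5 cannot run: need (4, 1, 2, 1) vs free (2, 5, 2, 3) (insufficient R2)
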